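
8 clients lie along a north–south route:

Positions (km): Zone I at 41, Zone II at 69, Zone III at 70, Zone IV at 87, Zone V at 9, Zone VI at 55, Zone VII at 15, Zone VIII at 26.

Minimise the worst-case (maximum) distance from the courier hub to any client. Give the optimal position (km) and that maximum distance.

location 48, max distance 39

The 1-center on a line is the midpoint of the two extreme points: leftmost at 9, rightmost at 87.
Optimal location = (9 + 87)/2 = 48; maximum distance = (87 − 9)/2 = 39.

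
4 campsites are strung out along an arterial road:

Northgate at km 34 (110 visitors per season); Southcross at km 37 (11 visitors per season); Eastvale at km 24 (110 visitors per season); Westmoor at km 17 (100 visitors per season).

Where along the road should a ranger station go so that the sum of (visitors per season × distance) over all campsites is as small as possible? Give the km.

For a sum of weighted absolute distances on a line, the optimum is the weighted median (not the mean). Total weight W = 331; half-weight = 165.5.
Sort by position and accumulate weight:
  km 17 (Westmoor, w=100) → cum 100
  km 24 (Eastvale, w=110) → cum 210  ≥ 165.5 → median here
  km 34 (Northgate, w=110) → cum 320
  km 37 (Southcross, w=11) → cum 331
Optimal location: km 24.

x = 24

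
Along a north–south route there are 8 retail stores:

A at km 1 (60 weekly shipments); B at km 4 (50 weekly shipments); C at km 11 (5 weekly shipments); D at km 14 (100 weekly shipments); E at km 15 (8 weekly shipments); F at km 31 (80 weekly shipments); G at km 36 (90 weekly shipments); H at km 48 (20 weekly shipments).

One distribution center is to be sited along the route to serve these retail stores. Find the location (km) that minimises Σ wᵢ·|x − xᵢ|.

For a sum of weighted absolute distances on a line, the optimum is the weighted median (not the mean). Total weight W = 413; half-weight = 206.5.
Sort by position and accumulate weight:
  km 1 (A, w=60) → cum 60
  km 4 (B, w=50) → cum 110
  km 11 (C, w=5) → cum 115
  km 14 (D, w=100) → cum 215  ≥ 206.5 → median here
  km 15 (E, w=8) → cum 223
  km 31 (F, w=80) → cum 303
  km 36 (G, w=90) → cum 393
  km 48 (H, w=20) → cum 413
Optimal location: km 14.

x = 14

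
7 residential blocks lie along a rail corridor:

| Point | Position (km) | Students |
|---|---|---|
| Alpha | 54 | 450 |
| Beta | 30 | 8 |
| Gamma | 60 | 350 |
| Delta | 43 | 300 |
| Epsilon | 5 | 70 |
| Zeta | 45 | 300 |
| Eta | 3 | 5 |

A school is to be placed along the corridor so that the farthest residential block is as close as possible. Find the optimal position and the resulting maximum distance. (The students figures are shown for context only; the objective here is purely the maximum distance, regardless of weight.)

location 31.5, max distance 28.5

The 1-center on a line is the midpoint of the two extreme points: leftmost at 3, rightmost at 60.
Optimal location = (3 + 60)/2 = 31.5; maximum distance = (60 − 3)/2 = 28.5.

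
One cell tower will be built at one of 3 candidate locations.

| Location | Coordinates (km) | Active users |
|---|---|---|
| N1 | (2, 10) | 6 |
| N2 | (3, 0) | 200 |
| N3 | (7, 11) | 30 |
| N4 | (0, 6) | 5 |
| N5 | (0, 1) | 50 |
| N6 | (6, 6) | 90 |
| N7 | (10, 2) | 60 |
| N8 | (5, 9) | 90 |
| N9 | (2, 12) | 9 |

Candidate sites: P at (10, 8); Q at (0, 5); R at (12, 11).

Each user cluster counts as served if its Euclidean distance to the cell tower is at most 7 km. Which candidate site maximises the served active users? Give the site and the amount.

Coverage radius r = 7 km; a point is covered iff (Δx)²+(Δy)² ≤ 7² = 49.
  P (10, 8): covers {N3, N6, N7, N8} → 270
  Q (0, 5): covers {N1, N2, N4, N5, N6, N8} → 441
  R (12, 11): covers {N3} → 30
Maximum coverage at Q: 441 active users.

Q, covering 441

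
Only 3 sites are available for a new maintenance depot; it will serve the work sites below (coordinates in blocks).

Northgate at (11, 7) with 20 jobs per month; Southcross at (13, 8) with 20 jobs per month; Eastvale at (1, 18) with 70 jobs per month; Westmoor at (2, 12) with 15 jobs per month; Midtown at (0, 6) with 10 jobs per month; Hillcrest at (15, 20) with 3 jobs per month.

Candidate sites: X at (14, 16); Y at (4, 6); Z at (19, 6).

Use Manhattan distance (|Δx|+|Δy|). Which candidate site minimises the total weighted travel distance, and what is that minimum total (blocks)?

Y, total 1665 blocks

Total weighted distance at each candidate:
  X (14, 16): total = 1965
  Y (4, 6): total = 1665
  Z (19, 6): total = 3029
Minimum is at Y with total 1665 blocks.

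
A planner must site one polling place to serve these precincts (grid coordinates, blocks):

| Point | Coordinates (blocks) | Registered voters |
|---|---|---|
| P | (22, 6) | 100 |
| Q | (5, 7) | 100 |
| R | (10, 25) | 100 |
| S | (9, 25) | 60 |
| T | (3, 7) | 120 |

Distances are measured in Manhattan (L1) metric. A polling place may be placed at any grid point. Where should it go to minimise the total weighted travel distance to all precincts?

(9, 7)

Manhattan distance separates: Σwᵢ(|x−xᵢ|+|y−yᵢ|) = Σwᵢ|x−xᵢ| + Σwᵢ|y−yᵢ|, so x and y are optimised independently as 1-D weighted medians.
Total weight W = 480; half = 240.
x-coordinate, sorted with cumulative weight:
  x=3 (T, w=120) cum 120
  x=5 (Q, w=100) cum 220
  x=9 (S, w=60) cum 280  ← median
  x=10 (R, w=100) cum 380
  x=22 (P, w=100) cum 480
⇒ x* = 9
y-coordinate, sorted with cumulative weight:
  y=6 (P, w=100) cum 100
  y=7 (Q, w=100) cum 200
  y=7 (T, w=120) cum 320  ← median
  y=25 (R, w=100) cum 420
  y=25 (S, w=60) cum 480
⇒ y* = 7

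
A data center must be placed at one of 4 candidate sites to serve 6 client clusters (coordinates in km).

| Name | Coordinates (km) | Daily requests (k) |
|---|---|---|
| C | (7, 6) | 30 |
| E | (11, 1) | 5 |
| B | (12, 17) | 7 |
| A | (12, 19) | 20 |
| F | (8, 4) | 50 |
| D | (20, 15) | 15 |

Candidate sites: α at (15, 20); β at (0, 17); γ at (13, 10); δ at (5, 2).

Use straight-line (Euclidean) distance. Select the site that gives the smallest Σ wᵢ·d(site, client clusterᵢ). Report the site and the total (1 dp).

γ, total 1012.6 km

Total weighted distance at each candidate:
  α (15, 20): total = 1653.0
  β (0, 17): total = 1880.3
  γ (13, 10): total = 1012.6
  δ (5, 2): total = 1126.2
Minimum is at γ with total 1012.6 km.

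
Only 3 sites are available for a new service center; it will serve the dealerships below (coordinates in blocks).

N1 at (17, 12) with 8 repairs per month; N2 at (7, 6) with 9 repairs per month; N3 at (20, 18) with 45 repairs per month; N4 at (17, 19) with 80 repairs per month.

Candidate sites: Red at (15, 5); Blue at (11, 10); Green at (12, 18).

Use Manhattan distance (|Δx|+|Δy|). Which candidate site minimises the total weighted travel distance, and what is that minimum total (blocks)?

Total weighted distance at each candidate:
  Red (15, 5): total = 2243
  Blue (11, 10): total = 2101
  Green (12, 18): total = 1081
Minimum is at Green with total 1081 blocks.

Green, total 1081 blocks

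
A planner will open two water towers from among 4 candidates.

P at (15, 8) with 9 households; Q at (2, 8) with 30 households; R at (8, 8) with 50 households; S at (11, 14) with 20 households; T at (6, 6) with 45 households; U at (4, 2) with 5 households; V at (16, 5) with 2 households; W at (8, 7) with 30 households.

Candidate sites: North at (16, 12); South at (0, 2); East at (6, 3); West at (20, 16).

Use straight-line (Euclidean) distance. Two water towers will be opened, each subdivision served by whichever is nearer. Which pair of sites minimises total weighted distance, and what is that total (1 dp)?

{North, East}, total 900.5

Evaluate every pair (each demand assigned to the nearer of the two):
  {North, East}: total = 900.5
  {East, West}: total = 1031.4
  {South, East}: total = 1094.1
  {North, South}: total = 1423.3
  {South, West}: total = 1610.0
  {North, West}: total = 1928.7
Best pair: {North, East} with total 900.5.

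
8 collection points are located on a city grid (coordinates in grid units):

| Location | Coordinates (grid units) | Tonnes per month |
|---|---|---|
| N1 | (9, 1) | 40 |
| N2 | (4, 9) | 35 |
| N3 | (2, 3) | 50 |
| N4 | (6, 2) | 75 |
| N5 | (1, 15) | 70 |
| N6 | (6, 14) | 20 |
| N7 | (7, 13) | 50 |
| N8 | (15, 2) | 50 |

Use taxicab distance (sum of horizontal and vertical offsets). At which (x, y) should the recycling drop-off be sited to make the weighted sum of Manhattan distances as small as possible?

(6, 3)

Manhattan distance separates: Σwᵢ(|x−xᵢ|+|y−yᵢ|) = Σwᵢ|x−xᵢ| + Σwᵢ|y−yᵢ|, so x and y are optimised independently as 1-D weighted medians.
Total weight W = 390; half = 195.
x-coordinate, sorted with cumulative weight:
  x=1 (N5, w=70) cum 70
  x=2 (N3, w=50) cum 120
  x=4 (N2, w=35) cum 155
  x=6 (N4, w=75) cum 230  ← median
  x=6 (N6, w=20) cum 250
  x=7 (N7, w=50) cum 300
  x=9 (N1, w=40) cum 340
  x=15 (N8, w=50) cum 390
⇒ x* = 6
y-coordinate, sorted with cumulative weight:
  y=1 (N1, w=40) cum 40
  y=2 (N4, w=75) cum 115
  y=2 (N8, w=50) cum 165
  y=3 (N3, w=50) cum 215  ← median
  y=9 (N2, w=35) cum 250
  y=13 (N7, w=50) cum 300
  y=14 (N6, w=20) cum 320
  y=15 (N5, w=70) cum 390
⇒ y* = 3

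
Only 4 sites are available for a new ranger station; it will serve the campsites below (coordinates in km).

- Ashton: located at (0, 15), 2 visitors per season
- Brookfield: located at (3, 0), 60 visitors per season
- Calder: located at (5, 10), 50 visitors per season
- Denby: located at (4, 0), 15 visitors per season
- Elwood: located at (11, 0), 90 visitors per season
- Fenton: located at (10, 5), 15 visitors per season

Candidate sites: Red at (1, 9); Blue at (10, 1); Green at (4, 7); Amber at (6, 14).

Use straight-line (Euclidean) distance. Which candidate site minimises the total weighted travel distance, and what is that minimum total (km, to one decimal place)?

Blue, total 1252.0 km

Total weighted distance at each candidate:
  Red (1, 9): total = 2272.4
  Blue (10, 1): total = 1252.0
  Green (4, 7): total = 1691.1
  Amber (6, 14): total = 2775.2
Minimum is at Blue with total 1252.0 km.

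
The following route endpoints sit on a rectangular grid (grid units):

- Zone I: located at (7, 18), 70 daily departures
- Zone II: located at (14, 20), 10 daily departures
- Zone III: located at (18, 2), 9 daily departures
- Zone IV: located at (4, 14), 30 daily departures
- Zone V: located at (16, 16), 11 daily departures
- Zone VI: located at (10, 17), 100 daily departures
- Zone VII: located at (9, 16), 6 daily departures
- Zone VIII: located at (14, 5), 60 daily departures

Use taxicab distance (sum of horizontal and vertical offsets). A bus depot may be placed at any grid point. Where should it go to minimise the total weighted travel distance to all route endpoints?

Manhattan distance separates: Σwᵢ(|x−xᵢ|+|y−yᵢ|) = Σwᵢ|x−xᵢ| + Σwᵢ|y−yᵢ|, so x and y are optimised independently as 1-D weighted medians.
Total weight W = 296; half = 148.
x-coordinate, sorted with cumulative weight:
  x=4 (Zone IV, w=30) cum 30
  x=7 (Zone I, w=70) cum 100
  x=9 (Zone VII, w=6) cum 106
  x=10 (Zone VI, w=100) cum 206  ← median
  x=14 (Zone II, w=10) cum 216
  x=14 (Zone VIII, w=60) cum 276
  x=16 (Zone V, w=11) cum 287
  x=18 (Zone III, w=9) cum 296
⇒ x* = 10
y-coordinate, sorted with cumulative weight:
  y=2 (Zone III, w=9) cum 9
  y=5 (Zone VIII, w=60) cum 69
  y=14 (Zone IV, w=30) cum 99
  y=16 (Zone V, w=11) cum 110
  y=16 (Zone VII, w=6) cum 116
  y=17 (Zone VI, w=100) cum 216  ← median
  y=18 (Zone I, w=70) cum 286
  y=20 (Zone II, w=10) cum 296
⇒ y* = 17

(10, 17)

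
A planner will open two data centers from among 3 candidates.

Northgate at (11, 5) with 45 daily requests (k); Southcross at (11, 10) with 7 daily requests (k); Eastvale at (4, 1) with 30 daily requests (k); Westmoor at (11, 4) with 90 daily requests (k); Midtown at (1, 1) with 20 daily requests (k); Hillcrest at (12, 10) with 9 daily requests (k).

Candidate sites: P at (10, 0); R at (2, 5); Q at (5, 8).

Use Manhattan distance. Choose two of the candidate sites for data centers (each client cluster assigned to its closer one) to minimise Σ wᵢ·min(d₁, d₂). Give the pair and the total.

Evaluate every pair (each demand assigned to the nearer of the two):
  {P, R}: total = 1185
  {P, Q}: total = 1267
  {R, Q}: total = 1722
Best pair: {P, R} with total 1185.

{P, R}, total 1185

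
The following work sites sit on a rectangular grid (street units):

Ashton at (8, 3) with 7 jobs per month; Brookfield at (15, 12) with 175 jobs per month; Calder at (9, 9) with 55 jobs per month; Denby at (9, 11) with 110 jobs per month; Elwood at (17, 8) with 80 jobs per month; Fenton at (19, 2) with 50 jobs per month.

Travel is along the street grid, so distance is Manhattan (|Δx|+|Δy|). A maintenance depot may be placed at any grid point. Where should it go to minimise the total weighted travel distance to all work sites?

(15, 11)

Manhattan distance separates: Σwᵢ(|x−xᵢ|+|y−yᵢ|) = Σwᵢ|x−xᵢ| + Σwᵢ|y−yᵢ|, so x and y are optimised independently as 1-D weighted medians.
Total weight W = 477; half = 238.5.
x-coordinate, sorted with cumulative weight:
  x=8 (Ashton, w=7) cum 7
  x=9 (Calder, w=55) cum 62
  x=9 (Denby, w=110) cum 172
  x=15 (Brookfield, w=175) cum 347  ← median
  x=17 (Elwood, w=80) cum 427
  x=19 (Fenton, w=50) cum 477
⇒ x* = 15
y-coordinate, sorted with cumulative weight:
  y=2 (Fenton, w=50) cum 50
  y=3 (Ashton, w=7) cum 57
  y=8 (Elwood, w=80) cum 137
  y=9 (Calder, w=55) cum 192
  y=11 (Denby, w=110) cum 302  ← median
  y=12 (Brookfield, w=175) cum 477
⇒ y* = 11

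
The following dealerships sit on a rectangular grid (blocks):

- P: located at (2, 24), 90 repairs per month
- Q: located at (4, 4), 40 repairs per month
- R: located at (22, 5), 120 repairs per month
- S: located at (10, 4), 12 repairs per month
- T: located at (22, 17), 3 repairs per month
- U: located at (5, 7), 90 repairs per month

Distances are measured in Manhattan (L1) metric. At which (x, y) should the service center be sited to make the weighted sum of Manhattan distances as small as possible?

(5, 7)

Manhattan distance separates: Σwᵢ(|x−xᵢ|+|y−yᵢ|) = Σwᵢ|x−xᵢ| + Σwᵢ|y−yᵢ|, so x and y are optimised independently as 1-D weighted medians.
Total weight W = 355; half = 177.5.
x-coordinate, sorted with cumulative weight:
  x=2 (P, w=90) cum 90
  x=4 (Q, w=40) cum 130
  x=5 (U, w=90) cum 220  ← median
  x=10 (S, w=12) cum 232
  x=22 (R, w=120) cum 352
  x=22 (T, w=3) cum 355
⇒ x* = 5
y-coordinate, sorted with cumulative weight:
  y=4 (Q, w=40) cum 40
  y=4 (S, w=12) cum 52
  y=5 (R, w=120) cum 172
  y=7 (U, w=90) cum 262  ← median
  y=17 (T, w=3) cum 265
  y=24 (P, w=90) cum 355
⇒ y* = 7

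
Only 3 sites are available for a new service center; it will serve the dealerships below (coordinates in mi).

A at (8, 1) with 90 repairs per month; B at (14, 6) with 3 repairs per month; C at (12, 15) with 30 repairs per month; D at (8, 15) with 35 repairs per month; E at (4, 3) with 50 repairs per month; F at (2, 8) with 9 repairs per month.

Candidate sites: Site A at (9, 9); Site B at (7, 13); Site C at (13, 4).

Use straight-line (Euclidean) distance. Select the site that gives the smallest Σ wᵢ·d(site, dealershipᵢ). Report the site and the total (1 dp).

Site A, total 1611.4 mi

Total weighted distance at each candidate:
  Site A (9, 9): total = 1611.4
  Site B (7, 13): total = 1938.9
  Site C (13, 4): total = 1843.9
Minimum is at Site A with total 1611.4 mi.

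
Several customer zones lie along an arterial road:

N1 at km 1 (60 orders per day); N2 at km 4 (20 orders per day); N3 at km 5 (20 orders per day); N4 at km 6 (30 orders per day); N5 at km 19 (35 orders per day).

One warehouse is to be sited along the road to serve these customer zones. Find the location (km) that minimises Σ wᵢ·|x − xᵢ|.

x = 5

For a sum of weighted absolute distances on a line, the optimum is the weighted median (not the mean). Total weight W = 165; half-weight = 82.5.
Sort by position and accumulate weight:
  km 1 (N1, w=60) → cum 60
  km 4 (N2, w=20) → cum 80
  km 5 (N3, w=20) → cum 100  ≥ 82.5 → median here
  km 6 (N4, w=30) → cum 130
  km 19 (N5, w=35) → cum 165
Optimal location: km 5.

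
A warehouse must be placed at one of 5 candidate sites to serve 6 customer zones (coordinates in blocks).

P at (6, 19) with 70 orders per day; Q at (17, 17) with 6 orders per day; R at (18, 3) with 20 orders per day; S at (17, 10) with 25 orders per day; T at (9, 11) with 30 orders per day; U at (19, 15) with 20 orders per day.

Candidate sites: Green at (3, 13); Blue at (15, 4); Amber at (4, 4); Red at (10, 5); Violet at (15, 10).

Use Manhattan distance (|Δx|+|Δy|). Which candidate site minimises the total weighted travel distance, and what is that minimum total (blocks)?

Violet, total 1954 blocks

Total weighted distance at each candidate:
  Green (3, 13): total = 2263
  Blue (15, 4): total = 2740
  Amber (4, 4): total = 3001
  Red (10, 5): total = 2464
  Violet (15, 10): total = 1954
Minimum is at Violet with total 1954 blocks.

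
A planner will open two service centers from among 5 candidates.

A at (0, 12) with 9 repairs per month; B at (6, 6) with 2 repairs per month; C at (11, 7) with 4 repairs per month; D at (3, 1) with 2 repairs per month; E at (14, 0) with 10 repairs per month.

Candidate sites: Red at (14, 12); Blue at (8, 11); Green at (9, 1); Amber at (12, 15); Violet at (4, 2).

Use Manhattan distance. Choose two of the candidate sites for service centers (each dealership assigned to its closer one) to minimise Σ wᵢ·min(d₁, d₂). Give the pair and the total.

Evaluate every pair (each demand assigned to the nearer of the two):
  {Blue, Green}: total = 195
  {Green, Violet}: total = 234
  {Blue, Violet}: total = 245
  {Red, Green}: total = 246
  {Green, Amber}: total = 255
  {Red, Blue}: total = 273
  {Red, Violet}: total = 294
  {Amber, Violet}: total = 298
  {Blue, Amber}: total = 323
  {Red, Amber}: total = 350
Best pair: {Blue, Green} with total 195.

{Blue, Green}, total 195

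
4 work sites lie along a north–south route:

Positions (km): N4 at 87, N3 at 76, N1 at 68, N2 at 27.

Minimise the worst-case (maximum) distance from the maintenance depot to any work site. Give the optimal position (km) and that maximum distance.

location 57, max distance 30

The 1-center on a line is the midpoint of the two extreme points: leftmost at 27, rightmost at 87.
Optimal location = (27 + 87)/2 = 57; maximum distance = (87 − 27)/2 = 30.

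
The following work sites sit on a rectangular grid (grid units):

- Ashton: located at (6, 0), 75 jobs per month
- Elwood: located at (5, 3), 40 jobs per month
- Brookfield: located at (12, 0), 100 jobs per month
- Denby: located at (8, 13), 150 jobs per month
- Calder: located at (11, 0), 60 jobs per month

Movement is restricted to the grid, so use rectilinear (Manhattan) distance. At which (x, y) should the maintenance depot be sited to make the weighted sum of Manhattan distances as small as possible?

(8, 0)

Manhattan distance separates: Σwᵢ(|x−xᵢ|+|y−yᵢ|) = Σwᵢ|x−xᵢ| + Σwᵢ|y−yᵢ|, so x and y are optimised independently as 1-D weighted medians.
Total weight W = 425; half = 212.5.
x-coordinate, sorted with cumulative weight:
  x=5 (Elwood, w=40) cum 40
  x=6 (Ashton, w=75) cum 115
  x=8 (Denby, w=150) cum 265  ← median
  x=11 (Calder, w=60) cum 325
  x=12 (Brookfield, w=100) cum 425
⇒ x* = 8
y-coordinate, sorted with cumulative weight:
  y=0 (Ashton, w=75) cum 75
  y=0 (Brookfield, w=100) cum 175
  y=0 (Calder, w=60) cum 235  ← median
  y=3 (Elwood, w=40) cum 275
  y=13 (Denby, w=150) cum 425
⇒ y* = 0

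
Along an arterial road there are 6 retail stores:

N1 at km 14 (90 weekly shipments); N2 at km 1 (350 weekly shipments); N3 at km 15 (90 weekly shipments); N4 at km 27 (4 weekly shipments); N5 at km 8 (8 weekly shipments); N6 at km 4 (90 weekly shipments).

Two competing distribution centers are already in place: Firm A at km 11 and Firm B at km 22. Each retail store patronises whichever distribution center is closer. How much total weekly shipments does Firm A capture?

The indifferent point is the midpoint (11+22)/2 = 16.5; retail stores left of it (closer to Firm A at 11) go to Firm A, those right go to Firm B.
  N2 at 1 (w=350) → Firm A
  N6 at 4 (w=90) → Firm A
  N5 at 8 (w=8) → Firm A
  N1 at 14 (w=90) → Firm A
  N3 at 15 (w=90) → Firm A
  N4 at 27 (w=4) → Firm B
Firm A captures 628; Firm B captures 4.

628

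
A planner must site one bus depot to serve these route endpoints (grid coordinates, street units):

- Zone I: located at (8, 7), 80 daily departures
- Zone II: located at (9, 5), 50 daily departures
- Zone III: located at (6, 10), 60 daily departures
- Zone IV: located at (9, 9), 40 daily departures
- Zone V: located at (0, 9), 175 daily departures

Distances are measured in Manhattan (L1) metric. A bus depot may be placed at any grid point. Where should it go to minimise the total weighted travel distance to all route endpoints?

(6, 9)

Manhattan distance separates: Σwᵢ(|x−xᵢ|+|y−yᵢ|) = Σwᵢ|x−xᵢ| + Σwᵢ|y−yᵢ|, so x and y are optimised independently as 1-D weighted medians.
Total weight W = 405; half = 202.5.
x-coordinate, sorted with cumulative weight:
  x=0 (Zone V, w=175) cum 175
  x=6 (Zone III, w=60) cum 235  ← median
  x=8 (Zone I, w=80) cum 315
  x=9 (Zone II, w=50) cum 365
  x=9 (Zone IV, w=40) cum 405
⇒ x* = 6
y-coordinate, sorted with cumulative weight:
  y=5 (Zone II, w=50) cum 50
  y=7 (Zone I, w=80) cum 130
  y=9 (Zone IV, w=40) cum 170
  y=9 (Zone V, w=175) cum 345  ← median
  y=10 (Zone III, w=60) cum 405
⇒ y* = 9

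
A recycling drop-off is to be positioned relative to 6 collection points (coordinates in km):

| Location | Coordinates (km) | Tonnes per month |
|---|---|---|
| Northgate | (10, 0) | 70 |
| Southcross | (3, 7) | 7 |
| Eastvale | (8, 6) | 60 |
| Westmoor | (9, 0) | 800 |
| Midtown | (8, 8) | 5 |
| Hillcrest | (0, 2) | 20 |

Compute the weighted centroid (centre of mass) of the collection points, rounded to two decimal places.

(8.77, 0.51)

The minimiser of Σwᵢ‖p−pᵢ‖² is the weighted centroid p* = (Σwᵢpᵢ)/(Σwᵢ).
Σwᵢ = 962.
Σwᵢxᵢ = 70·10 + 7·3 + 60·8 + 800·9 + 5·8 + 20·0 = 8441.
Σwᵢyᵢ = 70·0 + 7·7 + 60·6 + 800·0 + 5·8 + 20·2 = 489.
x* = 8441/962 = 8.77, y* = 489/962 = 0.51.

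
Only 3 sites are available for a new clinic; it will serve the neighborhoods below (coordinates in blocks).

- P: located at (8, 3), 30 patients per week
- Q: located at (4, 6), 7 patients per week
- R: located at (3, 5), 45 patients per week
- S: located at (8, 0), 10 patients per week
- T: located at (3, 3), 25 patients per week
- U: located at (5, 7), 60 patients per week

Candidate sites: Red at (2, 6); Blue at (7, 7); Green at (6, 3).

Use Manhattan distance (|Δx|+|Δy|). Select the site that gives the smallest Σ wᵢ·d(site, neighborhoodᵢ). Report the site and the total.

Green, total 745 blocks

Total weighted distance at each candidate:
  Red (2, 6): total = 834
  Blue (7, 7): total = 848
  Green (6, 3): total = 745
Minimum is at Green with total 745 blocks.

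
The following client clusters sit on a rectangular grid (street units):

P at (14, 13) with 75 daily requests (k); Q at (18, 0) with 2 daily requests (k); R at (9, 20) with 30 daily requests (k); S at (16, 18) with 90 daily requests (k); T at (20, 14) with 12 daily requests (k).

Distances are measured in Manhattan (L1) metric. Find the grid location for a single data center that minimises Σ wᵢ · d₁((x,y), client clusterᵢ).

Manhattan distance separates: Σwᵢ(|x−xᵢ|+|y−yᵢ|) = Σwᵢ|x−xᵢ| + Σwᵢ|y−yᵢ|, so x and y are optimised independently as 1-D weighted medians.
Total weight W = 209; half = 104.5.
x-coordinate, sorted with cumulative weight:
  x=9 (R, w=30) cum 30
  x=14 (P, w=75) cum 105  ← median
  x=16 (S, w=90) cum 195
  x=18 (Q, w=2) cum 197
  x=20 (T, w=12) cum 209
⇒ x* = 14
y-coordinate, sorted with cumulative weight:
  y=0 (Q, w=2) cum 2
  y=13 (P, w=75) cum 77
  y=14 (T, w=12) cum 89
  y=18 (S, w=90) cum 179  ← median
  y=20 (R, w=30) cum 209
⇒ y* = 18

(14, 18)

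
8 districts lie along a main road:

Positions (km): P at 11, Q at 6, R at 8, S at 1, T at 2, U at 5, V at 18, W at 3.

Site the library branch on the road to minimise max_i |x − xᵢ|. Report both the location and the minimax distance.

The 1-center on a line is the midpoint of the two extreme points: leftmost at 1, rightmost at 18.
Optimal location = (1 + 18)/2 = 9.5; maximum distance = (18 − 1)/2 = 8.5.

location 9.5, max distance 8.5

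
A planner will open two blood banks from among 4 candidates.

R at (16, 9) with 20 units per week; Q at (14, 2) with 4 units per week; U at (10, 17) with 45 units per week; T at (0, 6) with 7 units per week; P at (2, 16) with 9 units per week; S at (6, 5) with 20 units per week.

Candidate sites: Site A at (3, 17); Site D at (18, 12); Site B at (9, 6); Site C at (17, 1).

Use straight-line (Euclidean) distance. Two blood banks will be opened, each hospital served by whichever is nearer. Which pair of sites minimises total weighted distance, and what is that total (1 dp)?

{Site A, Site B}, total 631.9

Evaluate every pair (each demand assigned to the nearer of the two):
  {Site A, Site B}: total = 631.9
  {Site D, Site B}: total = 758.4
  {Site A, Site D}: total = 770.1
  {Site A, Site C}: total = 815.5
  {Site B, Site C}: total = 898.1
  {Site D, Site C}: total = 1015.9
Best pair: {Site A, Site B} with total 631.9.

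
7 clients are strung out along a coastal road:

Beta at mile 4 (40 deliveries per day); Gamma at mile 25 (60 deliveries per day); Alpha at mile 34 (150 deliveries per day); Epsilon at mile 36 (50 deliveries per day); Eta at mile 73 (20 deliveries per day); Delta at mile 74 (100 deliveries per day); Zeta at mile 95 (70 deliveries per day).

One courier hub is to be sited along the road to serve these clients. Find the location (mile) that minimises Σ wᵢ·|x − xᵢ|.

For a sum of weighted absolute distances on a line, the optimum is the weighted median (not the mean). Total weight W = 490; half-weight = 245.
Sort by position and accumulate weight:
  mile 4 (Beta, w=40) → cum 40
  mile 25 (Gamma, w=60) → cum 100
  mile 34 (Alpha, w=150) → cum 250  ≥ 245 → median here
  mile 36 (Epsilon, w=50) → cum 300
  mile 73 (Eta, w=20) → cum 320
  mile 74 (Delta, w=100) → cum 420
  mile 95 (Zeta, w=70) → cum 490
Optimal location: mile 34.

x = 34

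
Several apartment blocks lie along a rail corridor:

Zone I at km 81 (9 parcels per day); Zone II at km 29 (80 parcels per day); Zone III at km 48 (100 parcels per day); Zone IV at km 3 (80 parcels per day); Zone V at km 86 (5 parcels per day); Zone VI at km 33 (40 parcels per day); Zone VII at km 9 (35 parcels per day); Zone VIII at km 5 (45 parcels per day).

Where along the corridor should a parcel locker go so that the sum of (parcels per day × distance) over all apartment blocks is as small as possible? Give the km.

For a sum of weighted absolute distances on a line, the optimum is the weighted median (not the mean). Total weight W = 394; half-weight = 197.
Sort by position and accumulate weight:
  km 3 (Zone IV, w=80) → cum 80
  km 5 (Zone VIII, w=45) → cum 125
  km 9 (Zone VII, w=35) → cum 160
  km 29 (Zone II, w=80) → cum 240  ≥ 197 → median here
  km 33 (Zone VI, w=40) → cum 280
  km 48 (Zone III, w=100) → cum 380
  km 81 (Zone I, w=9) → cum 389
  km 86 (Zone V, w=5) → cum 394
Optimal location: km 29.

x = 29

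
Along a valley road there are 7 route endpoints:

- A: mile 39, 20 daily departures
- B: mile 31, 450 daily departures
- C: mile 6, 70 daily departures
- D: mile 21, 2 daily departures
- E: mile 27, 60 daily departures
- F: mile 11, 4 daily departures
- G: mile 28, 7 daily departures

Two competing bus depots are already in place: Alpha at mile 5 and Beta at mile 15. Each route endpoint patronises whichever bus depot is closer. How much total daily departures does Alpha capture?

70

The indifferent point is the midpoint (5+15)/2 = 10; route endpoints left of it (closer to Alpha at 5) go to Alpha, those right go to Beta.
  C at 6 (w=70) → Alpha
  F at 11 (w=4) → Beta
  D at 21 (w=2) → Beta
  E at 27 (w=60) → Beta
  G at 28 (w=7) → Beta
  B at 31 (w=450) → Beta
  A at 39 (w=20) → Beta
Alpha captures 70; Beta captures 543.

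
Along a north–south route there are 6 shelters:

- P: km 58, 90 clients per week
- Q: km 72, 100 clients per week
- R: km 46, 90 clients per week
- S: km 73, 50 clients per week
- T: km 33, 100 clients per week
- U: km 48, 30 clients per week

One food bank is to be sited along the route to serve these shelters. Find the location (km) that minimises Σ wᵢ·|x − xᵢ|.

x = 58

For a sum of weighted absolute distances on a line, the optimum is the weighted median (not the mean). Total weight W = 460; half-weight = 230.
Sort by position and accumulate weight:
  km 33 (T, w=100) → cum 100
  km 46 (R, w=90) → cum 190
  km 48 (U, w=30) → cum 220
  km 58 (P, w=90) → cum 310  ≥ 230 → median here
  km 72 (Q, w=100) → cum 410
  km 73 (S, w=50) → cum 460
Optimal location: km 58.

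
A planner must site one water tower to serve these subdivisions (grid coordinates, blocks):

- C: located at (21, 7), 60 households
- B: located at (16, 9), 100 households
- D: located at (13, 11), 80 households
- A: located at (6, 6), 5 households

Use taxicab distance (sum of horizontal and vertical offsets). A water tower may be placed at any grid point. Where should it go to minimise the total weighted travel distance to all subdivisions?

(16, 9)

Manhattan distance separates: Σwᵢ(|x−xᵢ|+|y−yᵢ|) = Σwᵢ|x−xᵢ| + Σwᵢ|y−yᵢ|, so x and y are optimised independently as 1-D weighted medians.
Total weight W = 245; half = 122.5.
x-coordinate, sorted with cumulative weight:
  x=6 (A, w=5) cum 5
  x=13 (D, w=80) cum 85
  x=16 (B, w=100) cum 185  ← median
  x=21 (C, w=60) cum 245
⇒ x* = 16
y-coordinate, sorted with cumulative weight:
  y=6 (A, w=5) cum 5
  y=7 (C, w=60) cum 65
  y=9 (B, w=100) cum 165  ← median
  y=11 (D, w=80) cum 245
⇒ y* = 9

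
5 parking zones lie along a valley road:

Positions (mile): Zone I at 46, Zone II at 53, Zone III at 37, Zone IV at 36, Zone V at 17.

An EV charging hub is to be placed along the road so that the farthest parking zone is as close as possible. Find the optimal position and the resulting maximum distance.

location 35, max distance 18

The 1-center on a line is the midpoint of the two extreme points: leftmost at 17, rightmost at 53.
Optimal location = (17 + 53)/2 = 35; maximum distance = (53 − 17)/2 = 18.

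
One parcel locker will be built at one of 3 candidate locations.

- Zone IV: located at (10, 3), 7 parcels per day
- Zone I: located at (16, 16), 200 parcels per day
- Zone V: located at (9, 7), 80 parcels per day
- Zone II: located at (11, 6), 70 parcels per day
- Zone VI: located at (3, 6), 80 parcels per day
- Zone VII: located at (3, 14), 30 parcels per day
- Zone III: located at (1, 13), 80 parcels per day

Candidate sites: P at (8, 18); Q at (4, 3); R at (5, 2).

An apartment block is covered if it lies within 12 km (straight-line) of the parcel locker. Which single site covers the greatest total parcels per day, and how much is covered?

P, covering 390

Coverage radius r = 12 km; a point is covered iff (Δx)²+(Δy)² ≤ 12² = 144.
  P (8, 18): covers {Zone I, Zone V, Zone VII, Zone III} → 390
  Q (4, 3): covers {Zone IV, Zone V, Zone II, Zone VI, Zone VII, Zone III} → 347
  R (5, 2): covers {Zone IV, Zone V, Zone II, Zone VI, Zone III} → 317
Maximum coverage at P: 390 parcels per day.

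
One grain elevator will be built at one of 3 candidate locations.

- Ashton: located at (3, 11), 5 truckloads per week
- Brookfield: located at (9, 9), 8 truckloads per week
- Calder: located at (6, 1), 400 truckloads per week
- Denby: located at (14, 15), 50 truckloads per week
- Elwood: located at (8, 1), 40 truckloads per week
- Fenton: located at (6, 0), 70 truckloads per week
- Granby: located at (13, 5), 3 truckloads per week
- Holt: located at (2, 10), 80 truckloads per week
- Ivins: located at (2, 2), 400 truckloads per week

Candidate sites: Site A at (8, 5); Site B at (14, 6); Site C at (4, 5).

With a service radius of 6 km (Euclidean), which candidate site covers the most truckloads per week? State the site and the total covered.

Site C, covering 990

Coverage radius r = 6 km; a point is covered iff (Δx)²+(Δy)² ≤ 6² = 36.
  Site A (8, 5): covers {Brookfield, Calder, Elwood, Fenton, Granby} → 521
  Site B (14, 6): covers {Brookfield, Granby} → 11
  Site C (4, 5): covers {Calder, Elwood, Fenton, Holt, Ivins} → 990
Maximum coverage at Site C: 990 truckloads per week.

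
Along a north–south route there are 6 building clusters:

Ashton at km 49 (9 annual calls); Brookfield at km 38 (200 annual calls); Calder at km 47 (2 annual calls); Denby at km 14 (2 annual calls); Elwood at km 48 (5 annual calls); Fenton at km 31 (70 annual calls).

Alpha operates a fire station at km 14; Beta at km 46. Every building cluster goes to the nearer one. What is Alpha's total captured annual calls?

The indifferent point is the midpoint (14+46)/2 = 30; building clusters left of it (closer to Alpha at 14) go to Alpha, those right go to Beta.
  Denby at 14 (w=2) → Alpha
  Fenton at 31 (w=70) → Beta
  Brookfield at 38 (w=200) → Beta
  Calder at 47 (w=2) → Beta
  Elwood at 48 (w=5) → Beta
  Ashton at 49 (w=9) → Beta
Alpha captures 2; Beta captures 286.

2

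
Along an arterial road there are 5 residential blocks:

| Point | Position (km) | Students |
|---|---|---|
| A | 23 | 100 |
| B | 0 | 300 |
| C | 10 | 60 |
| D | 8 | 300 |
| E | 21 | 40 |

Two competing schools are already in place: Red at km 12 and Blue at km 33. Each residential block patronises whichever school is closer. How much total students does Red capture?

The indifferent point is the midpoint (12+33)/2 = 22.5; residential blocks left of it (closer to Red at 12) go to Red, those right go to Blue.
  B at 0 (w=300) → Red
  D at 8 (w=300) → Red
  C at 10 (w=60) → Red
  E at 21 (w=40) → Red
  A at 23 (w=100) → Blue
Red captures 700; Blue captures 100.

700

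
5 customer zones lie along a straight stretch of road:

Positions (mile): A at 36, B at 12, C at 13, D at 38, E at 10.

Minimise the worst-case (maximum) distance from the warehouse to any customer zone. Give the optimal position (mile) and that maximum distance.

location 24, max distance 14

The 1-center on a line is the midpoint of the two extreme points: leftmost at 10, rightmost at 38.
Optimal location = (10 + 38)/2 = 24; maximum distance = (38 − 10)/2 = 14.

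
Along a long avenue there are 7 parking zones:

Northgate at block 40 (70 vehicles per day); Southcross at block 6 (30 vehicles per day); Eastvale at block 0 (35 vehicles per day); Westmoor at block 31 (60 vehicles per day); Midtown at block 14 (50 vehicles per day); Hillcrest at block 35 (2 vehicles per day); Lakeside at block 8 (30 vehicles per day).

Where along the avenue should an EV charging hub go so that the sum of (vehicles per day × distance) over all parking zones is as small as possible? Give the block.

x = 14

For a sum of weighted absolute distances on a line, the optimum is the weighted median (not the mean). Total weight W = 277; half-weight = 138.5.
Sort by position and accumulate weight:
  block 0 (Eastvale, w=35) → cum 35
  block 6 (Southcross, w=30) → cum 65
  block 8 (Lakeside, w=30) → cum 95
  block 14 (Midtown, w=50) → cum 145  ≥ 138.5 → median here
  block 31 (Westmoor, w=60) → cum 205
  block 35 (Hillcrest, w=2) → cum 207
  block 40 (Northgate, w=70) → cum 277
Optimal location: block 14.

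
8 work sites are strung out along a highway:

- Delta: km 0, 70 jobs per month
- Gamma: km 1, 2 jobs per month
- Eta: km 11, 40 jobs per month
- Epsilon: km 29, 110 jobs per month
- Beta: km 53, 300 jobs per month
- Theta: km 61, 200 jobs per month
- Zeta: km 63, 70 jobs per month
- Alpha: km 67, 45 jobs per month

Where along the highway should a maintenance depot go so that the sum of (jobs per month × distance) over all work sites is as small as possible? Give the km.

For a sum of weighted absolute distances on a line, the optimum is the weighted median (not the mean). Total weight W = 837; half-weight = 418.5.
Sort by position and accumulate weight:
  km 0 (Delta, w=70) → cum 70
  km 1 (Gamma, w=2) → cum 72
  km 11 (Eta, w=40) → cum 112
  km 29 (Epsilon, w=110) → cum 222
  km 53 (Beta, w=300) → cum 522  ≥ 418.5 → median here
  km 61 (Theta, w=200) → cum 722
  km 63 (Zeta, w=70) → cum 792
  km 67 (Alpha, w=45) → cum 837
Optimal location: km 53.

x = 53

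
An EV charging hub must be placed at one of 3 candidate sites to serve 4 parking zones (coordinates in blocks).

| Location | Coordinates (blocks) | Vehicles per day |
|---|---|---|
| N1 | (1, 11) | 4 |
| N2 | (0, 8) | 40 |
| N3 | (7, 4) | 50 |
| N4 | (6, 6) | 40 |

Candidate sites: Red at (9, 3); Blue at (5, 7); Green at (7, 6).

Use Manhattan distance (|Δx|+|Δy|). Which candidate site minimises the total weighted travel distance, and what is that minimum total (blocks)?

Green, total 544 blocks

Total weighted distance at each candidate:
  Red (9, 3): total = 1014
  Blue (5, 7): total = 602
  Green (7, 6): total = 544
Minimum is at Green with total 544 blocks.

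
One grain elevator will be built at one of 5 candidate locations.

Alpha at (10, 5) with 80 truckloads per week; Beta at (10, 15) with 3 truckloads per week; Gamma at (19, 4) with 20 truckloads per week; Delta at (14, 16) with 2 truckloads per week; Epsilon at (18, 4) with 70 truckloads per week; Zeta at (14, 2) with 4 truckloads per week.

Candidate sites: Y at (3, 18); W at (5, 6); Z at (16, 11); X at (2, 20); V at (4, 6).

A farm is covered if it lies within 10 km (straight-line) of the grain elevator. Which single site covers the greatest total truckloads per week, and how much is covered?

Coverage radius r = 10 km; a point is covered iff (Δx)²+(Δy)² ≤ 10² = 100.
  Y (3, 18): covers {Beta} → 3
  W (5, 6): covers {Alpha, Zeta} → 84
  Z (16, 11): covers {Alpha, Beta, Gamma, Delta, Epsilon, Zeta} → 179
  X (2, 20): covers {Beta} → 3
  V (4, 6): covers {Alpha} → 80
Maximum coverage at Z: 179 truckloads per week.

Z, covering 179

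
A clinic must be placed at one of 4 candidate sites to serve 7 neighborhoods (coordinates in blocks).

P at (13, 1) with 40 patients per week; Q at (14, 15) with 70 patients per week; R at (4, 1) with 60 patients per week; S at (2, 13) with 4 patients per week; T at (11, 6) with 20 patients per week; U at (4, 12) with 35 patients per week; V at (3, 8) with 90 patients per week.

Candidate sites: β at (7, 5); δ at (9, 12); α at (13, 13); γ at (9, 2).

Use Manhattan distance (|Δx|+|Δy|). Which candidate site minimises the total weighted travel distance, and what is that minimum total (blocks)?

Total weighted distance at each candidate:
  β (7, 5): total = 3142
  δ (9, 12): total = 3387
  α (13, 13): total = 3874
  γ (9, 2): total = 3617
Minimum is at β with total 3142 blocks.

β, total 3142 blocks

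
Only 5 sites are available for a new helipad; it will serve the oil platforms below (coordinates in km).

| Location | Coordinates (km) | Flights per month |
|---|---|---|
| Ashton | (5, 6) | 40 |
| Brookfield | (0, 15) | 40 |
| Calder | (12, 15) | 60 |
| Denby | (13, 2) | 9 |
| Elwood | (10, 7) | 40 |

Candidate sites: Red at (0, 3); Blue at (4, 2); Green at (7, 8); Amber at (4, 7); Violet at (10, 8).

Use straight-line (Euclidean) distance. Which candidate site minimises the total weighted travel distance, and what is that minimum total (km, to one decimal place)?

Green, total 1228.1 km

Total weighted distance at each candidate:
  Red (0, 3): total = 2279.6
  Blue (4, 2): total = 2018.3
  Green (7, 8): total = 1228.1
  Amber (4, 7): total = 1425.8
  Violet (10, 8): total = 1240.8
Minimum is at Green with total 1228.1 km.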